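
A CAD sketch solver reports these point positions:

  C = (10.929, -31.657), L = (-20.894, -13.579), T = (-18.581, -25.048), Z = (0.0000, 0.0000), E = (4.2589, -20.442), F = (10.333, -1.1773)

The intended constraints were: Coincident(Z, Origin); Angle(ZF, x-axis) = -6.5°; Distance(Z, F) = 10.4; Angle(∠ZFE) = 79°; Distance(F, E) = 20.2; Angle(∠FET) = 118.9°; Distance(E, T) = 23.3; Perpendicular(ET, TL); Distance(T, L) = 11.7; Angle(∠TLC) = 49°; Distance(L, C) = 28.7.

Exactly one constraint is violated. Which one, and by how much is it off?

Distance(L, C) = 28.7 — off by 7.90.

Z = (0.00, 0.00) ✓; ZF at -6.500° ✓; |ZF| = 10.40 ✓; ∠ZFE = 79.00° ✓; |FE| = 20.20 ✓; ∠FET = 118.9° ✓; |ET| = 23.30 ✓; ∠(ET, TL) = 90.00° ✓; |TL| = 11.70 ✓; ∠TLC = 49.00° ✓; |LC| = 36.60 ✗.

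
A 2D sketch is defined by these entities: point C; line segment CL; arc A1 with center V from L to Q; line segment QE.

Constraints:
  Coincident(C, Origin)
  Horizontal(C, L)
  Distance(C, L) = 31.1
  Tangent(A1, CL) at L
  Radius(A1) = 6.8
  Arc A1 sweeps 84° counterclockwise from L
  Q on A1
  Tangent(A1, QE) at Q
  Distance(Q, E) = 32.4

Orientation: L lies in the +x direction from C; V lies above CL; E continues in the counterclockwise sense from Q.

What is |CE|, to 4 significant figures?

56.30

C is at the origin; CL is horizontal with |CL| = 31.1 and L on the +x side, so L = (31.10, 0.000). The tangent condition forces VL to be normal to CL, so V = L + (0, 6.8) = (31.10, 6.800). On A1, L sits at bearing -90° from V; an 84° counterclockwise sweep puts Q at bearing -6°, so Q = V + 6.8·(cos -6°, sin -6°) = (37.86, 6.089). Since A1 is tangent to QE there, VQ ⟂ QE, so QE runs along (−sin -6°, cos -6°); with |QE| = 32.4, E = (41.25, 38.31). Then |CE| = |E − C| = 56.30.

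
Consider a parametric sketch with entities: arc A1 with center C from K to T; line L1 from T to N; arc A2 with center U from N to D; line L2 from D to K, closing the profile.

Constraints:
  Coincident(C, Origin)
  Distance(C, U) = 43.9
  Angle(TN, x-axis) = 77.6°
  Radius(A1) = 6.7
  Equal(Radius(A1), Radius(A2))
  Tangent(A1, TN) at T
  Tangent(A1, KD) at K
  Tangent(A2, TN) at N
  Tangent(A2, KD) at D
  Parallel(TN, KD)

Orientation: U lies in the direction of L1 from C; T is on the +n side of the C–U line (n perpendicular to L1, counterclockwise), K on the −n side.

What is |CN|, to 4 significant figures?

44.41

Tangency of A1 to both parallel lines with radius 6.7 puts T and K at C ± 6.7·n: T = (-6.544, 1.439), K = (6.544, -1.439). Equal radii place N and D the same way about U: N = U + 6.7·n = (2.883, 44.31), D = U − 6.7·n = (15.97, 41.44). Then |CN| = |N − C| = 44.41.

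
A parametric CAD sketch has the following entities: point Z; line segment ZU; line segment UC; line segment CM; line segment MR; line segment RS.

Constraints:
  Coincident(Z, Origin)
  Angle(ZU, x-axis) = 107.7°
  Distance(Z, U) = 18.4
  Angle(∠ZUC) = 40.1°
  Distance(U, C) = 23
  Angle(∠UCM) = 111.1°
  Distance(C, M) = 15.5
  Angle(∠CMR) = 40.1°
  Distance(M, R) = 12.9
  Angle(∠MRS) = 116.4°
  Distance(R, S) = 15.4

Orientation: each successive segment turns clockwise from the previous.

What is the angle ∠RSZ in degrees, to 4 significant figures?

9.048°

∠CMR = 40.1° gives MR at 119.0° from the x-axis; with |MR| = 12.9, R = (4.630, 1.345). ∠MRS = 116.4° gives RS at 55.40° from the x-axis; with |RS| = 15.4, S = (13.37, 14.02). Then cos ∠RSZ = SR·SZ / (|SR||SZ|), giving 9.048°.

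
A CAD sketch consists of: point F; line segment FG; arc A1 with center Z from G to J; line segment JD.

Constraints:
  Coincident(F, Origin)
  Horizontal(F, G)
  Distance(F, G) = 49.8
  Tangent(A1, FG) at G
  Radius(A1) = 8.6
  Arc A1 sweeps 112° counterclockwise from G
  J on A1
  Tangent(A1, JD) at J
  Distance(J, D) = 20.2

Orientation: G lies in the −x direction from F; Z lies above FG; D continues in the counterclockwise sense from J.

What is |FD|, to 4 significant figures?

58.08

On A1, G sits at bearing -90° from Z; a 112° counterclockwise sweep puts J at bearing 22°, so J = Z + 8.6·(cos 22°, sin 22°) = (-41.83, 11.82). Since A1 is tangent to JD there, ZJ ⟂ JD, so JD runs along (−sin 22°, cos 22°); with |JD| = 20.2, D = (-49.39, 30.55). Then |FD| = |D − F| = 58.08.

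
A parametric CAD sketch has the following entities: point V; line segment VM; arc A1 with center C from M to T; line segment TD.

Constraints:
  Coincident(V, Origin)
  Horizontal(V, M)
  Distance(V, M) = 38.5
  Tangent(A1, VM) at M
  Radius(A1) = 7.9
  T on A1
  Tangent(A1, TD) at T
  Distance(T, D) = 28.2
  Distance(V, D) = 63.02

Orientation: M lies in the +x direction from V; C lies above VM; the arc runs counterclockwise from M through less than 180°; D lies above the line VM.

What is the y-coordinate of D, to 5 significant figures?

32.902

V is at the origin; V and M share the same y with |VM| = 38.5 and M on the +x side, so M = (38.500, 0.0000). Tangency of A1 to VM means the radius CM is perpendicular to VM, so C = M + (0, 7.9) = (38.500, 7.9000). Since CT ⟂ TD (tangency), |CD| = √(7.9² + 28.2²) = 29.286 regardless of where T sits on A1. So D lies on both circle(V, 63.02) and circle(C, 29.286); the above-VM intersection is D = (53.749, 32.902). T is the foot of the tangent from D: T = (46.104, 5.7584).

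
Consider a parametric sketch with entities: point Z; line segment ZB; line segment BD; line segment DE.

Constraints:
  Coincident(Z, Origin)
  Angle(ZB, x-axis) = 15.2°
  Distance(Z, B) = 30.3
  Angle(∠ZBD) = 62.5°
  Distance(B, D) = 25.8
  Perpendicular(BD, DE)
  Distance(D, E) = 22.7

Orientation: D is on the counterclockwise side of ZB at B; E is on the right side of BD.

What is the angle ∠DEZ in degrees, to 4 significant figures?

13.40°

∠ZBD = 62.5°, so BD runs at 15.2° + (180° − 62.5°) = 132.7° from the x-axis; with |BD| = 25.8, D = B + 25.8·(cos 132.7°, sin 132.7°) = (11.74, 26.91). BD ⟂ DE; with |DE| = 22.7 on the right of BD, E = D + 22.7·(0.7349, 0.6782) = (28.43, 42.30). Then cos ∠DEZ = ED·EZ / (|ED||EZ|), giving 13.40°.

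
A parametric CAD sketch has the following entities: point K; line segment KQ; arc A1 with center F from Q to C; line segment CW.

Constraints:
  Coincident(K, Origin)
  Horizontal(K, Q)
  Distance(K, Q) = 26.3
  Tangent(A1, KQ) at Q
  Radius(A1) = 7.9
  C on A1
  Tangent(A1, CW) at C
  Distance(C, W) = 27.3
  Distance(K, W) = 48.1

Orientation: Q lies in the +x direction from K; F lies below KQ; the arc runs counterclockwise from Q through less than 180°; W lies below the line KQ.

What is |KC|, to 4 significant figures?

22.57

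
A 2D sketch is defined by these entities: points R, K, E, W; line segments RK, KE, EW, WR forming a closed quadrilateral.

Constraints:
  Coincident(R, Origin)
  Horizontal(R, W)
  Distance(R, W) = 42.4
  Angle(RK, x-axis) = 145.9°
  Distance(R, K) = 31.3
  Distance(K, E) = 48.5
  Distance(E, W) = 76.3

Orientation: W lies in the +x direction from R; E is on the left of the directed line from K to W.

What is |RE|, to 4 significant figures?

60.84

R is at the origin; RW is horizontal with |RW| = 42.4 and W in +x, so W = (42.4, 0). RK runs at 145.9° with |RK| = 31.3, so K = (-25.92, 17.55). E is determined by |KE| = 48.5 and |EW| = 76.3 together: it lies at the intersection of circle(K, 48.5) and circle(W, 76.3). With |KW| = 70.54, the foot of the radical line on KW is 10.67 from K and the perpendicular offset is √(48.5² − 10.67²) = 47.31. Taking the left-of-KW solution: E = (-3.809, 60.72).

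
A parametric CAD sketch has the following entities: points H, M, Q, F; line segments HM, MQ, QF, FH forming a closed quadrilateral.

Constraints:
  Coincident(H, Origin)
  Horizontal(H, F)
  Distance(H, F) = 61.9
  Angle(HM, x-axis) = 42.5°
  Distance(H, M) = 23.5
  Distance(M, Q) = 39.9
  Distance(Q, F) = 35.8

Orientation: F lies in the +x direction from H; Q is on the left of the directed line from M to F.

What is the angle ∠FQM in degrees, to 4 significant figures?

77.16°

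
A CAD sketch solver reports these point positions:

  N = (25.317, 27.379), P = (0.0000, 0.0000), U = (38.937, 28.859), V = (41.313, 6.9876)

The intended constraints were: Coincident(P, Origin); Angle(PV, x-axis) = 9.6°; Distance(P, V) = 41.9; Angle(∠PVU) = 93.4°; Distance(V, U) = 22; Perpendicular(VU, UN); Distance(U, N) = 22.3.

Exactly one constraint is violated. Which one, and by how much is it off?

Distance(U, N) = 22.3 — off by 8.60.

P = (0.00, 0.00) ✓; PV at 9.600° ✓; |PV| = 41.90 ✓; ∠PVU = 93.40° ✓; |VU| = 22.00 ✓; ∠(VU, UN) = 90.00° ✓; |UN| = 13.70 ✗.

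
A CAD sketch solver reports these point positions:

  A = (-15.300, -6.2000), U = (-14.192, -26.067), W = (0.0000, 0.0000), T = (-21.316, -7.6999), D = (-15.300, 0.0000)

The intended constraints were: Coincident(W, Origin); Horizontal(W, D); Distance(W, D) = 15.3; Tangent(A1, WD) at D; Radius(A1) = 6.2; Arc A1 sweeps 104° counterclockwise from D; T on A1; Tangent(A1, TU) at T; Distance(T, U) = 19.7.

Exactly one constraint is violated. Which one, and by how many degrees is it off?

Tangent(A1, TU) at T — off by 7.20°.

W = (0.00, 0.00) ✓; W.y = 0.00, D.y = 0.00 ✓; |WD| = 15.30 ✓; ∠(AD, DW) = 90.00° ✓; |AD| = 6.200 ✓; bearing(A→T) − bearing(A→D) = 104.0° ✓; |AT| = 6.200 ✓; ∠(AT, TU) = 82.80° ✗; |TU| = 19.70 ✓.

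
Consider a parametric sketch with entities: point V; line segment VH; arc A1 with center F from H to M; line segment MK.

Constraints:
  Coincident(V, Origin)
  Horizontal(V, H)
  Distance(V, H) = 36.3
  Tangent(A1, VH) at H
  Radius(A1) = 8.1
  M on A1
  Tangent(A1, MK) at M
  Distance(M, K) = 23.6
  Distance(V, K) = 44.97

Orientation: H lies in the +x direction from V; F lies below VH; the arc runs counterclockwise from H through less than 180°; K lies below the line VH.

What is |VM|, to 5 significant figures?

29.678

V is at the origin; VH is horizontal with |VH| = 36.3 and H on the +x side, so H = (36.300, 0.0000). Since A1 is tangent to VH there, FH ⟂ VH, so F = H + (0, -8.1) = (36.300, -8.1000). Since FM ⟂ MK (tangency), |FK| = √(8.1² + 23.6²) = 24.951 regardless of where M sits on A1. So K lies on both circle(V, 44.97) and circle(F, 24.951); the below-VH intersection is K = (31.082, -32.500). M is the foot of the tangent from K: M = (28.258, -9.0691).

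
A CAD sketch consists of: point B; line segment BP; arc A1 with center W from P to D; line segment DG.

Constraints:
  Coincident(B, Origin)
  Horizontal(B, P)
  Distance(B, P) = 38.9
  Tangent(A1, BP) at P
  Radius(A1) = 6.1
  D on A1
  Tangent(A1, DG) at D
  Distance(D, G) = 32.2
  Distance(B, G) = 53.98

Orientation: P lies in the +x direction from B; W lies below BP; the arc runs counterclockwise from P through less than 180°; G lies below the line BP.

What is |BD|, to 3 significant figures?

33.6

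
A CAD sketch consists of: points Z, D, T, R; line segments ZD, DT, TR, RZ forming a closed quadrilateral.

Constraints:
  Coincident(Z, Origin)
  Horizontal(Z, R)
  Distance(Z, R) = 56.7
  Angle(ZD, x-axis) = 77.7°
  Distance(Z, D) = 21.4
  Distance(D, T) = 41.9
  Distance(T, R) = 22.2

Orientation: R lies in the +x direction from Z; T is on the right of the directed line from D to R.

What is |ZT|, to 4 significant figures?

36.39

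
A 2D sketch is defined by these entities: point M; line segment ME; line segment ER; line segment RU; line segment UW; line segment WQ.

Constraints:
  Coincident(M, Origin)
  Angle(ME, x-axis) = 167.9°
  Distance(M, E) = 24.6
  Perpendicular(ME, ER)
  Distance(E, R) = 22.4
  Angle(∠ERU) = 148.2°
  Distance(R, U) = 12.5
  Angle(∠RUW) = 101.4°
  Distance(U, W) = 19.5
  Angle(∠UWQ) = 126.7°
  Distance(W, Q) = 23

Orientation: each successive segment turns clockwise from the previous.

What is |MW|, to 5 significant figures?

26.228

M is at the origin; ME runs at 167.9° with length 24.6, so E = (-24.053, 5.1566). ME is perpendicular to ER, so ER runs at 77.900°; with |ER| = 22.4, R = (-19.358, 27.059). ∠ERU = 148.2° gives RU at 46.100° from the x-axis; with |RU| = 12.5, U = (-10.690, 36.066). ∠RUW = 101.4° gives UW at -32.500° from the x-axis; with |UW| = 19.5, W = (5.7556, 25.589). Then |MW| = |W − M| = 26.228.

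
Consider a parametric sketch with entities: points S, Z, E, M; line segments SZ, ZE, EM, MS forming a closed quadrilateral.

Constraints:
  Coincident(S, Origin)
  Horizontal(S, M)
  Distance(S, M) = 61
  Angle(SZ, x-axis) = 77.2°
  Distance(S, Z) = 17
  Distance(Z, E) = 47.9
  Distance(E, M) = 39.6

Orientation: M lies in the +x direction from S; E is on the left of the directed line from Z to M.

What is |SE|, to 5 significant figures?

59.907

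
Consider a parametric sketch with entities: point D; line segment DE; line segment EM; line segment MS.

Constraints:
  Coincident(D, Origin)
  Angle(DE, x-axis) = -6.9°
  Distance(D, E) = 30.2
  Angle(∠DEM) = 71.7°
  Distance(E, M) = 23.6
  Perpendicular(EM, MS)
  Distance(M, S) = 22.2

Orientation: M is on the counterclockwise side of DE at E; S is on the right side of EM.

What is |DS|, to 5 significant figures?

52.795

D is at the origin; DE runs at -6.9° with length 30.2, so E = 30.2·(cos -6.9°, sin -6.9°) = (29.981, -3.6281). ∠DEM = 71.7°, so EM runs at -6.9° + (180° − 71.7°) = 101.40° from the x-axis; with |EM| = 23.6, M = E + 23.6·(cos 101.40°, sin 101.40°) = (25.317, 19.506). The perpendicularity gives MS at right angles to EM; with |MS| = 22.2 on the right of EM, S = M + 22.2·(0.98027, 0.19766) = (47.079, 23.894). Then |DS| = |S − D| = 52.795.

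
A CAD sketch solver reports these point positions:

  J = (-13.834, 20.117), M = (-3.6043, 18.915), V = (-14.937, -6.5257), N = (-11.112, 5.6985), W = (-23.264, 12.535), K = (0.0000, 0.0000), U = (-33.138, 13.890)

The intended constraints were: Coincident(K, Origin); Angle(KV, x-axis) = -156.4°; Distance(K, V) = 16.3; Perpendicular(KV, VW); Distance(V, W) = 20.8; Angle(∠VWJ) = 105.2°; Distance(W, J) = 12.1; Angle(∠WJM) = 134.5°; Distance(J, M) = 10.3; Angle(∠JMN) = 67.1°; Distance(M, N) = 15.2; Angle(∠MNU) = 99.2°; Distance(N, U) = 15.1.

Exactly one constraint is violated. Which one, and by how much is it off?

Distance(N, U) = 15.1 — off by 8.40.

K = (0.00, 0.00) ✓; KV at -156.4° ✓; |KV| = 16.30 ✓; ∠(KV, VW) = 90.00° ✓; |VW| = 20.80 ✓; ∠VWJ = 105.2° ✓; |WJ| = 12.10 ✓; ∠WJM = 134.5° ✓; |JM| = 10.30 ✓; ∠JMN = 67.10° ✓; |MN| = 15.20 ✓; ∠MNU = 99.20° ✓; |NU| = 23.50 ✗.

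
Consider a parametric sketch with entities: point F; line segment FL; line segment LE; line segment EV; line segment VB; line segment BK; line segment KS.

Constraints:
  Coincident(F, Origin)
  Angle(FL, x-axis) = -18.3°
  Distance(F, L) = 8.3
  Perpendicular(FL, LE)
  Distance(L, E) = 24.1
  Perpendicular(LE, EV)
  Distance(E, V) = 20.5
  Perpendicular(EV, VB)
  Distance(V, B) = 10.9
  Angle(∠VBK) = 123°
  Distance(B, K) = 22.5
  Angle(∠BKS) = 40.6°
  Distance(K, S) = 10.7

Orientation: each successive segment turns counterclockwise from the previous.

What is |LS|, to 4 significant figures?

12.14

F is at the origin; FL runs at -18.3° with length 8.3, so L = (7.880, -2.606). FL ⟂ LE, so LE runs at 71.70°; with |LE| = 24.1, E = (15.45, 20.28). The perpendicularity gives EV at right angles to LE, so EV runs at 161.7°; with |EV| = 20.5, V = (-4.016, 26.71). The perpendicularity gives VB at right angles to EV, so VB runs at -108.3°; with |VB| = 10.9, B = (-7.438, 16.36). ∠VBK = 123.0° gives BK at -51.30° from the x-axis; with |BK| = 22.5, K = (6.630, -1.197). ∠BKS = 40.6° gives KS at 88.10° from the x-axis; with |KS| = 10.7, S = (6.984, 9.498). Then |LS| = |S − L| = 12.14.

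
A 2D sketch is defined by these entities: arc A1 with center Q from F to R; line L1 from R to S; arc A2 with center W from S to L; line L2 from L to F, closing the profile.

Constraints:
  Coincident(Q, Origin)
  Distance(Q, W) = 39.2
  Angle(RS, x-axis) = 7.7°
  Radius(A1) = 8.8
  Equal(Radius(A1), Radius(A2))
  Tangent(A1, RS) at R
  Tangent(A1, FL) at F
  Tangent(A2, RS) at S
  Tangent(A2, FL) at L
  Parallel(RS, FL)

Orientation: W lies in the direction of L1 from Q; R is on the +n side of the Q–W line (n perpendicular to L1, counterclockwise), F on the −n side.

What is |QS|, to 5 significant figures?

40.176

Tangency of A1 to both parallel lines with radius 8.8 puts R and F at Q ± 8.8·n: R = (-1.1791, 8.7207), F = (1.1791, -8.7207). Equal radii place S and L the same way about W: S = W + 8.8·n = (37.667, 13.973), L = W − 8.8·n = (40.026, -3.4684). Then |QS| = |S − Q| = 40.176.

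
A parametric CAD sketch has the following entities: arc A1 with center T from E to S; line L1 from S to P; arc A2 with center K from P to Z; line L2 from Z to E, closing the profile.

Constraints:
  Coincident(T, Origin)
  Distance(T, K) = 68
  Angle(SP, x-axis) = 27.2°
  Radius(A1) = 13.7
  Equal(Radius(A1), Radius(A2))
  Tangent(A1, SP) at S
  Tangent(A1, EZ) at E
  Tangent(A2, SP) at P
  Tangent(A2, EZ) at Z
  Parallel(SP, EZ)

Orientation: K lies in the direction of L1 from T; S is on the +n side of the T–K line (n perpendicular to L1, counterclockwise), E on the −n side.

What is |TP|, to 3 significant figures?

69.4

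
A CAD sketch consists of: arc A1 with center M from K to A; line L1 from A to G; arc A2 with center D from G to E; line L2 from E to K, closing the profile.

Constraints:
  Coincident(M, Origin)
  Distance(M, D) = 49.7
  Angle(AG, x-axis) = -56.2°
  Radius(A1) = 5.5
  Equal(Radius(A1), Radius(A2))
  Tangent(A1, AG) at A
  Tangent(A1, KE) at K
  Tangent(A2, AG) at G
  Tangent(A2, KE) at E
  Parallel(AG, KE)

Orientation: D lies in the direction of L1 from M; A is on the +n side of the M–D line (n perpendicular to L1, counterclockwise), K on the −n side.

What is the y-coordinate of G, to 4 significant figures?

-38.24

The slot axis is L1's direction at -56.2°, so u = (cos -56.2°, sin -56.2°) = (0.5563, -0.8310) and n = (−sin -56.2°, cos -56.2°) = (0.8310, 0.5563). M is at the origin and D lies 49.7 along u from M, so D = 49.7·u = (27.65, -41.30). Tangency of A1 to both parallel lines with radius 5.5 puts A and K at M ± 5.5·n: A = (4.570, 3.060), K = (-4.570, -3.060). Equal radii place G and E the same way about D: G = D + 5.5·n = (32.22, -38.24), E = D − 5.5·n = (23.08, -44.36). So G.y = -38.24.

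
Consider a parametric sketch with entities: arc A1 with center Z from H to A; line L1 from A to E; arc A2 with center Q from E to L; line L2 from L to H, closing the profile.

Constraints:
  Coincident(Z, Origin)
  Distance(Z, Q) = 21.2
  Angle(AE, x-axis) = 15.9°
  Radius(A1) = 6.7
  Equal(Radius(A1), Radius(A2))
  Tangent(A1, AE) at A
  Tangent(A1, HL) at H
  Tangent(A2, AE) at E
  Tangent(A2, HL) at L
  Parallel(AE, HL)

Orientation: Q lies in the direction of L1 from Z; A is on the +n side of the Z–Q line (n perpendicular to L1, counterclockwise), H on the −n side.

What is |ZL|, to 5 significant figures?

22.234

Tangency of A1 to both parallel lines with radius 6.7 puts A and H at Z ± 6.7·n: A = (-1.8355, 6.4437), H = (1.8355, -6.4437). Equal radii place E and L the same way about Q: E = Q + 6.7·n = (18.553, 12.252), L = Q − 6.7·n = (22.224, -0.63573). Then |ZL| = |L − Z| = 22.234.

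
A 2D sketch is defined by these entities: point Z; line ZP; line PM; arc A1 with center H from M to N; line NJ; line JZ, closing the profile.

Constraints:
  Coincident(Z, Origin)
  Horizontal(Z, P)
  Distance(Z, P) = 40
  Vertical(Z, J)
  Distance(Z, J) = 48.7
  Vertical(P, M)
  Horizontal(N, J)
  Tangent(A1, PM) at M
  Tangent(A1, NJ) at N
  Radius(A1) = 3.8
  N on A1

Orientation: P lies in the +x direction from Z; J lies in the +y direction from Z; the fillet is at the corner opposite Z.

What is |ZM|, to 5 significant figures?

60.133

Z is at the origin; ZP is horizontal with |ZP| = 40.0 and P on the +x side, so P = (40.000, 0.0000). ZJ is vertical with |ZJ| = 48.7 and J on the +y side, so J = (0.0000, 48.700). The virtual corner opposite Z is at (40.000, 48.700). The tangent condition forces HM to be normal to PM and A1 meets NJ tangentially, so HN is at right angles to NJ, with radius 3.8, so the center H sits 3.8 in from both sides at H = (36.200, 44.900). That places the tangent points at M = (40.000, 44.900) on PM and N = (36.200, 48.700) on NJ. Then |ZM| = |M − Z| = 60.133.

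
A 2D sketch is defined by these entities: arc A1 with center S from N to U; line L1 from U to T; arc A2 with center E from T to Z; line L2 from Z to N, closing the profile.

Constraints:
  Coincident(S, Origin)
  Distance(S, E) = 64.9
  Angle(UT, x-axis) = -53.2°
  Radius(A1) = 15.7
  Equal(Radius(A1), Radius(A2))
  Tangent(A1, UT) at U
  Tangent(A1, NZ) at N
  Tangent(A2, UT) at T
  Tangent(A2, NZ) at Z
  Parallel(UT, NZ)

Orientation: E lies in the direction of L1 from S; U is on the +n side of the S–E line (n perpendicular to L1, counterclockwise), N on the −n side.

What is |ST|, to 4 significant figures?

66.77

The slot axis is L1's direction at -53.2°, so u = (cos -53.2°, sin -53.2°) = (0.5990, -0.8007) and n = (−sin -53.2°, cos -53.2°) = (0.8007, 0.5990). S is at the origin and E lies 64.9 along u from S, so E = 64.9·u = (38.88, -51.97). Tangency of A1 to both parallel lines with radius 15.7 puts U and N at S ± 15.7·n: U = (12.57, 9.405), N = (-12.57, -9.405). Equal radii place T and Z the same way about E: T = E + 15.7·n = (51.45, -42.56), Z = E − 15.7·n = (26.31, -61.37). Then |ST| = |T − S| = 66.77.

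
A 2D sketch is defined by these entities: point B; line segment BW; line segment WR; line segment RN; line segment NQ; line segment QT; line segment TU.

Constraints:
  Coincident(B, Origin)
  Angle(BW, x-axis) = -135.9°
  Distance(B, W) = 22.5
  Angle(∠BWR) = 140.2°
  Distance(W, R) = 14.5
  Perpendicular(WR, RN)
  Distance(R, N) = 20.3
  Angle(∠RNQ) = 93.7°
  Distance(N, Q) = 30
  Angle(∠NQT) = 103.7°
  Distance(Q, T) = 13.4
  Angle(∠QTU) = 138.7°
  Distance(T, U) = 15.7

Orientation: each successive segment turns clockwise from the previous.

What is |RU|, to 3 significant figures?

28.0

B is at the origin; BW runs at -135.9° with length 22.5, so W = (-16.2, -15.7). ∠BWR = 140.2° gives WR at -176° from the x-axis; with |WR| = 14.5, R = (-30.6, -16.7). WR is perpendicular to RN, so RN runs at 94.3°; with |RN| = 20.3, N = (-32.1, 3.50). ∠RNQ = 93.7° gives NQ at 8.00° from the x-axis; with |NQ| = 30.0, Q = (-2.43, 7.67). ∠NQT = 103.7° gives QT at -68.3° from the x-axis; with |QT| = 13.4, T = (2.52, -4.78). ∠QTU = 138.7° gives TU at -110° from the x-axis; with |TU| = 15.7, U = (-2.74, -19.6). Then |RU| = |U − R| = 28.0.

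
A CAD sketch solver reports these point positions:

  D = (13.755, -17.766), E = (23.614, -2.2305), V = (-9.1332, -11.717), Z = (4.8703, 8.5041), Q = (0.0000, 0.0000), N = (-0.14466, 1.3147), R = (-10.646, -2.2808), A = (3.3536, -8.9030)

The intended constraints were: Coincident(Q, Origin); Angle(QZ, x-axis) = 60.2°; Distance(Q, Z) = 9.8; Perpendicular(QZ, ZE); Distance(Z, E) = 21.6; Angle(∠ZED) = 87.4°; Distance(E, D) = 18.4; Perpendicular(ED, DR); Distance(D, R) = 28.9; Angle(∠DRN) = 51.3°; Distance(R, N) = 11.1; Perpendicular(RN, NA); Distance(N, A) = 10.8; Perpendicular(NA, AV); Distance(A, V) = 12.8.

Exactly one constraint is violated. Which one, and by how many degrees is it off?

Perpendicular(NA, AV) — off by 6.20°.

Q = (0.00, 0.00) ✓; QZ at 60.20° ✓; |QZ| = 9.800 ✓; ∠(QZ, ZE) = 90.00° ✓; |ZE| = 21.60 ✓; ∠ZED = 87.40° ✓; |ED| = 18.40 ✓; ∠(ED, DR) = 90.00° ✓; |DR| = 28.90 ✓; ∠DRN = 51.30° ✓; |RN| = 11.10 ✓; ∠(RN, NA) = 90.00° ✓; |NA| = 10.80 ✓; ∠(NA, AV) = 96.20° ✗; |AV| = 12.80 ✓.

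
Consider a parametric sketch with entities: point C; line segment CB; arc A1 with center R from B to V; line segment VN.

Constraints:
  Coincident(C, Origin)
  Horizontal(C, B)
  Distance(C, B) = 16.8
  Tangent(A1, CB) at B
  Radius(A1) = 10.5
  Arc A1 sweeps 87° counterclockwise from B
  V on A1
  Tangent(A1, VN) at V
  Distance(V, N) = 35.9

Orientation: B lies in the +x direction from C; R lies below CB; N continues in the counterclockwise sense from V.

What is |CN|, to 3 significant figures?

46.0

On A1, B sits at bearing 90° from R; an 87° counterclockwise sweep puts V at bearing 177°, so V = R + 10.5·(cos 177°, sin 177°) = (6.31, -9.95). Tangency of A1 to VN means the radius RV is perpendicular to VN, so VN runs along (−sin 177°, cos 177°); with |VN| = 35.9, N = (4.44, -45.8). Then |CN| = |N − C| = 46.0.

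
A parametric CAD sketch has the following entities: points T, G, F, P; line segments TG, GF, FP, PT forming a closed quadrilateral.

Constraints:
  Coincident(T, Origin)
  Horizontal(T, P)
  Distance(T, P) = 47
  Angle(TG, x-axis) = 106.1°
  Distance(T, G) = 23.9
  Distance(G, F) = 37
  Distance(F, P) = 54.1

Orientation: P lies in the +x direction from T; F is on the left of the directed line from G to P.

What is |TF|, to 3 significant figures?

52.0

Checks: |GF| = 37.00 ✓; |FP| = 54.10 ✓.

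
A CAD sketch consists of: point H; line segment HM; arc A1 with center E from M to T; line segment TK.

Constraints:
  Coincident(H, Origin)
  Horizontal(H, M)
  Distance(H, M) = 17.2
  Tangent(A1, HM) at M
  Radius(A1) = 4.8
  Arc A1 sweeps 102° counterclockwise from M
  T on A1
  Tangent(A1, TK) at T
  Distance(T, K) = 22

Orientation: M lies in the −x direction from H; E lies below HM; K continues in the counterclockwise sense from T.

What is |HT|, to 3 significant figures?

22.6

H is at the origin; HM is horizontal with |HM| = 17.2 and M on the −x side, so M = (-17.2, 0.00). The tangent condition forces EM to be normal to HM, so E = M + (0, -4.8) = (-17.2, -4.80). On A1, M sits at bearing 90° from E; a 102° counterclockwise sweep puts T at bearing 192°, so T = E + 4.8·(cos 192°, sin 192°) = (-21.9, -5.80). Then |HT| = |T − H| = 22.6.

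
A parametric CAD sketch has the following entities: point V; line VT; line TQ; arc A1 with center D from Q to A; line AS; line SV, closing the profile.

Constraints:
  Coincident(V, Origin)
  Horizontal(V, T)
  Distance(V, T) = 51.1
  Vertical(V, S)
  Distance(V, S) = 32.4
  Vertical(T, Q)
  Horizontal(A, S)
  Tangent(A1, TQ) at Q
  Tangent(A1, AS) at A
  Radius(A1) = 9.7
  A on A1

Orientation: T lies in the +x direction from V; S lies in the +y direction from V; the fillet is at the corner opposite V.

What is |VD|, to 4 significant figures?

47.21

V is at the origin; VT is horizontal with |VT| = 51.1 and T on the +x side, so T = (51.10, 0.000). VS is vertical with |VS| = 32.4 and S on the +y side, so S = (0.000, 32.40). The virtual corner opposite V is at (51.10, 32.40). A1 meets TQ tangentially, so DQ is at right angles to TQ and tangency of A1 to AS means the radius DA is perpendicular to AS, with radius 9.7, so the center D sits 9.7 in from both sides at D = (41.40, 22.70). Then |VD| = |D − V| = 47.21.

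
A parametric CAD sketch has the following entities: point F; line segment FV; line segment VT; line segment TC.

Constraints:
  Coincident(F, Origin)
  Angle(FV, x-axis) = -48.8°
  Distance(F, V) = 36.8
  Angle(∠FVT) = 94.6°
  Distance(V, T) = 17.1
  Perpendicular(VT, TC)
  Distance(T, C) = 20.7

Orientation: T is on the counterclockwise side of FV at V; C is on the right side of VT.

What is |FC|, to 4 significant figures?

60.78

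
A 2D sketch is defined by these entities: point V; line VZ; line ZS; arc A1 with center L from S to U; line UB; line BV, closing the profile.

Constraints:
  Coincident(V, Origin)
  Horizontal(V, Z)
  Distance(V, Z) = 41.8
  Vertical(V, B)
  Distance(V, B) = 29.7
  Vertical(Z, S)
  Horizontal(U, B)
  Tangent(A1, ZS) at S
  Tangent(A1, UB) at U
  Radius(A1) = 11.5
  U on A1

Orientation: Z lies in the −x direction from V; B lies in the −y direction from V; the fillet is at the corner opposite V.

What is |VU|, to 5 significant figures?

42.429

V is at the origin; VZ is horizontal with |VZ| = 41.8 and Z on the −x side, so Z = (-41.800, 0.0000). VB is vertical with |VB| = 29.7 and B on the −y side, so B = (0.0000, -29.700). The virtual corner opposite V is at (-41.800, -29.700). The tangent condition forces LS to be normal to ZS and the tangent condition forces LU to be normal to UB, with radius 11.5, so the center L sits 11.5 in from both sides at L = (-30.300, -18.200). That places the tangent points at S = (-41.800, -18.200) on ZS and U = (-30.300, -29.700) on UB. Then |VU| = |U − V| = 42.429.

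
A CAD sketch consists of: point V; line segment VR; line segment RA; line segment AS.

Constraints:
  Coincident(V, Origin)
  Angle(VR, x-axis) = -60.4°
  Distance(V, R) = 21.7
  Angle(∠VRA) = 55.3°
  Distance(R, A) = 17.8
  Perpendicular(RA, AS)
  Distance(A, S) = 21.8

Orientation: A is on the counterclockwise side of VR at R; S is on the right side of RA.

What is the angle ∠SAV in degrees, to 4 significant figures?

163.0°

V is at the origin; VR runs at -60.4° with length 21.7, so R = 21.7·(cos -60.4°, sin -60.4°) = (10.72, -18.87). ∠VRA = 55.3°, so RA runs at -60.4° + (180° − 55.3°) = 64.30° from the x-axis; with |RA| = 17.8, A = R + 17.8·(cos 64.30°, sin 64.30°) = (18.44, -2.829). RA is perpendicular to AS; with |AS| = 21.8 on the right of RA, S = A + 21.8·(0.9011, -0.4337) = (38.08, -12.28). Then cos ∠SAV = AS·AV / (|AS||AV|), giving 163.0°.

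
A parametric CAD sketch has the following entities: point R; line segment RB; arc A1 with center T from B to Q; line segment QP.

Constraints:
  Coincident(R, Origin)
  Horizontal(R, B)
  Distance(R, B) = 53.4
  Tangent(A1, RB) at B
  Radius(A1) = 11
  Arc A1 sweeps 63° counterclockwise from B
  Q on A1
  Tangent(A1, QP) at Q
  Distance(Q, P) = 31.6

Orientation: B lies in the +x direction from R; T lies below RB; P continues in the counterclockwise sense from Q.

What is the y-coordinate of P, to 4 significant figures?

-34.16

R is at the origin; R and B share the same y with |RB| = 53.4 and B on the +x side, so B = (53.40, 0.000). A1 meets RB tangentially, so TB is at right angles to RB, so T = B + (0, -11) = (53.40, -11.00). On A1, B sits at bearing 90° from T; a 63° counterclockwise sweep puts Q at bearing 153°, so Q = T + 11.0·(cos 153°, sin 153°) = (43.60, -6.006). The tangent condition forces TQ to be normal to QP, so QP runs along (−sin 153°, cos 153°); with |QP| = 31.6, P = (29.25, -34.16). So P.y = -34.16.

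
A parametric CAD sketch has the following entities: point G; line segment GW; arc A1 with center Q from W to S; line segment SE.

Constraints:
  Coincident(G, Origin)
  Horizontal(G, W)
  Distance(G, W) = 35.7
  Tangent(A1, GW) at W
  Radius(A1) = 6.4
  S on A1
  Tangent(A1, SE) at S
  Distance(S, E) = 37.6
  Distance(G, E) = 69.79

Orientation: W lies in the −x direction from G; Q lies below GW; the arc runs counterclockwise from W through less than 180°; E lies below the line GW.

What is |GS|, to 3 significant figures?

41.4

Checks: |QS| = 6.400 ✓; ∠(QS, SE) = 90.00° ✓; |SE| = 37.60 ✓; |GE| = 69.79 ✓.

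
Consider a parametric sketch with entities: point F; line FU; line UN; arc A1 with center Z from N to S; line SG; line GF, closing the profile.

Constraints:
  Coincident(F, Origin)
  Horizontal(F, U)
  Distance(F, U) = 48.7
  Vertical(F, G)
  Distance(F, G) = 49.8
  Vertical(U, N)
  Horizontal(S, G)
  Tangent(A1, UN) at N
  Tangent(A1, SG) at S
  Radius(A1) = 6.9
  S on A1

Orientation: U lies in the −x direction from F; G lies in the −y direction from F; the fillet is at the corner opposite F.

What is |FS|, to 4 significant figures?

65.02

F is at the origin; FU is horizontal with |FU| = 48.7 and U on the −x side, so U = (-48.70, 0.000). FG is vertical with |FG| = 49.8 and G on the −y side, so G = (0.000, -49.80). The virtual corner opposite F is at (-48.70, -49.80). A1 meets UN tangentially, so ZN is at right angles to UN and tangency of A1 to SG means the radius ZS is perpendicular to SG, with radius 6.9, so the center Z sits 6.9 in from both sides at Z = (-41.80, -42.90). That places the tangent points at N = (-48.70, -42.90) on UN and S = (-41.80, -49.80) on SG. Then |FS| = |S − F| = 65.02.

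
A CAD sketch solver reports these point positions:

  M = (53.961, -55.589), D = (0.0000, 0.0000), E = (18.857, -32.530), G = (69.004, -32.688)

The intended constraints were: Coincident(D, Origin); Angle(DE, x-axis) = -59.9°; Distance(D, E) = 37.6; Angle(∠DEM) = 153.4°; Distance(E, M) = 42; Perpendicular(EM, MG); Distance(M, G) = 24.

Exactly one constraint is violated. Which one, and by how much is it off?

Distance(M, G) = 24 — off by 3.40.

D = (0.00, 0.00) ✓; DE at -59.90° ✓; |DE| = 37.60 ✓; ∠DEM = 153.4° ✓; |EM| = 42.00 ✓; ∠(EM, MG) = 90.00° ✓; |MG| = 27.40 ✗.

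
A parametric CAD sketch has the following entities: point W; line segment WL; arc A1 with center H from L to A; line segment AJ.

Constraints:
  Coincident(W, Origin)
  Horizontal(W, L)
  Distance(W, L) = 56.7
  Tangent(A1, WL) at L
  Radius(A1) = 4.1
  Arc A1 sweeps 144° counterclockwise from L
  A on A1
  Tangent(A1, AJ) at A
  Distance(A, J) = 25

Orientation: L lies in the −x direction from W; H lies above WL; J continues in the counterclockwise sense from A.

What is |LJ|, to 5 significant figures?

28.396

On A1, L sits at bearing -90° from H; a 144° counterclockwise sweep puts A at bearing 54°, so A = H + 4.1·(cos 54°, sin 54°) = (-54.290, 7.4170). Tangency of A1 to AJ means the radius HA is perpendicular to AJ, so AJ runs along (−sin 54°, cos 54°); with |AJ| = 25.0, J = (-74.516, 22.112). Then |LJ| = |J − L| = 28.396.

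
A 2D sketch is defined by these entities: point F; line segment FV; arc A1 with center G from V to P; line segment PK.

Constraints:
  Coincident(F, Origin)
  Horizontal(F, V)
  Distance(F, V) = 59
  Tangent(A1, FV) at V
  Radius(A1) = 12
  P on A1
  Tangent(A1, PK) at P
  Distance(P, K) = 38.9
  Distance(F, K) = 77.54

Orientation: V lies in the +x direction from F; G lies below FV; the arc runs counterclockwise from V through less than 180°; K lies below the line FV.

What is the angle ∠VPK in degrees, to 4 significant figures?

127.9°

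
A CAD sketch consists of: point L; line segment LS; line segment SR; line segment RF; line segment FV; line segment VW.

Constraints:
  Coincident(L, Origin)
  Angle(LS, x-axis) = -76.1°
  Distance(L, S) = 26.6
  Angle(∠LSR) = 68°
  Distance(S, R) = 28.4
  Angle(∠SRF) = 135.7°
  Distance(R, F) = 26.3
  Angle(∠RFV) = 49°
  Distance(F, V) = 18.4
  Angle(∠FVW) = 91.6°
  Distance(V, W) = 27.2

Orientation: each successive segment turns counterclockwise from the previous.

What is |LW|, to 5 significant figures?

35.590

∠RFV = 49.0° gives FV at -148.80° from the x-axis; with |FV| = 18.4, V = (18.133, 7.2164). ∠FVW = 91.6° gives VW at -60.400° from the x-axis; with |VW| = 27.2, W = (31.568, -16.434). Then |LW| = |W − L| = 35.590.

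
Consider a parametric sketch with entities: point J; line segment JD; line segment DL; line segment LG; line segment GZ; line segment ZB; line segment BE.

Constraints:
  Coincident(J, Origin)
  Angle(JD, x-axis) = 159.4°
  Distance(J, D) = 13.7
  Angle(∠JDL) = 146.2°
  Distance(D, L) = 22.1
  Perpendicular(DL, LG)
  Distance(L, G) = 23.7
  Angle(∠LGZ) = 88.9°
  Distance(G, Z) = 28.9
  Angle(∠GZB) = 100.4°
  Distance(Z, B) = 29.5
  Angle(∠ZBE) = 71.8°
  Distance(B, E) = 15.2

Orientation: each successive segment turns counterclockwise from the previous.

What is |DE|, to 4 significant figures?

5.001

∠GZB = 100.4° gives ZB at 93.90° from the x-axis; with |ZB| = 29.5, B = (-2.930, 13.27). ∠ZBE = 71.8° gives BE at -157.9° from the x-axis; with |BE| = 15.2, E = (-17.01, 7.551). Then |DE| = |E − D| = 5.001.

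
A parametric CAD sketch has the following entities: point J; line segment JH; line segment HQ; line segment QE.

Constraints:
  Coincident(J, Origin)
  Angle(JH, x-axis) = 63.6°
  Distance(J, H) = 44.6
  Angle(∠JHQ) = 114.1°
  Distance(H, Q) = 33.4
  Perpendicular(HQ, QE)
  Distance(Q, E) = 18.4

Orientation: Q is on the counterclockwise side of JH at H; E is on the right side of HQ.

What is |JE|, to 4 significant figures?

78.47

J is at the origin; JH runs at 63.6° with length 44.6, so H = 44.6·(cos 63.6°, sin 63.6°) = (19.83, 39.95). ∠JHQ = 114.1°, so HQ runs at 63.6° + (180° − 114.1°) = 129.5° from the x-axis; with |HQ| = 33.4, Q = H + 33.4·(cos 129.5°, sin 129.5°) = (-1.414, 65.72). HQ ⟂ QE; with |QE| = 18.4 on the right of HQ, E = Q + 18.4·(0.7716, 0.6361) = (12.78, 77.42). Then |JE| = |E − J| = 78.47.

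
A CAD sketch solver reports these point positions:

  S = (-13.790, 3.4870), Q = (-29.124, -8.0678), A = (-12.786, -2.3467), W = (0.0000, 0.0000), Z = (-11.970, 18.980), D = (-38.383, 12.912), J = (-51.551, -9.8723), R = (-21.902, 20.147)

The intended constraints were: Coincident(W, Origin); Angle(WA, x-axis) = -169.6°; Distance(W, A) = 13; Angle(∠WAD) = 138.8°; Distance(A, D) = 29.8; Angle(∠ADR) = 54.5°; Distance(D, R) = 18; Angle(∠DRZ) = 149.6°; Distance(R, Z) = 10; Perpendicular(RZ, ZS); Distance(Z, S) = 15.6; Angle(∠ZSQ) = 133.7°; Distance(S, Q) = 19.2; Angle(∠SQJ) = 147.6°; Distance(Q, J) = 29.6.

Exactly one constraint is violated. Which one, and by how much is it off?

Distance(Q, J) = 29.6 — off by 7.10.

W = (0.00, 0.00) ✓; WA at -169.6° ✓; |WA| = 13.00 ✓; ∠WAD = 138.8° ✓; |AD| = 29.80 ✓; ∠ADR = 54.50° ✓; |DR| = 18.00 ✓; ∠DRZ = 149.6° ✓; |RZ| = 10.00 ✓; ∠(RZ, ZS) = 90.00° ✓; |ZS| = 15.60 ✓; ∠ZSQ = 133.7° ✓; |SQ| = 19.20 ✓; ∠SQJ = 147.6° ✓; |QJ| = 22.50 ✗.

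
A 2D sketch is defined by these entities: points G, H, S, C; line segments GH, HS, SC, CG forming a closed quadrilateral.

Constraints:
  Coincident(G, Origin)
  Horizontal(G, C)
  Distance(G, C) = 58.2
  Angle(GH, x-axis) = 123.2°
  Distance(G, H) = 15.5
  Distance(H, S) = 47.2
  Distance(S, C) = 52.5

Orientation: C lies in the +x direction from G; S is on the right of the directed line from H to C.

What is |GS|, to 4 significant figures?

31.77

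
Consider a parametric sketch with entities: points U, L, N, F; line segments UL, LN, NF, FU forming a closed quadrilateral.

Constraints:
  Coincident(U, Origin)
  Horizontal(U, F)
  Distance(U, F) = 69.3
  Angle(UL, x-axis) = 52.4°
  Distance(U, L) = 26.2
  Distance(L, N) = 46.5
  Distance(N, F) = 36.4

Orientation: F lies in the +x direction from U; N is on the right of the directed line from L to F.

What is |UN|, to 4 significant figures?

43.51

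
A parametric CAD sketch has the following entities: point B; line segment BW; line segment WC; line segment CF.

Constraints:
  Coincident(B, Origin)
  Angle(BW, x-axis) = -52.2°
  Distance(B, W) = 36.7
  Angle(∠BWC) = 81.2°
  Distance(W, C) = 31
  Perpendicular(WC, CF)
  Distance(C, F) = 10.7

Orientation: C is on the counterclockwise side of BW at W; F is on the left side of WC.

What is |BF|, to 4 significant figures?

36.03

B is at the origin; BW runs at -52.2° with length 36.7, so W = 36.7·(cos -52.2°, sin -52.2°) = (22.49, -29.00). ∠BWC = 81.2°, so WC runs at -52.2° + (180° − 81.2°) = 46.60° from the x-axis; with |WC| = 31.0, C = W + 31.0·(cos 46.60°, sin 46.60°) = (43.79, -6.475). WC is perpendicular to CF; with |CF| = 10.7 on the left of WC, F = C + 10.7·(-0.7266, 0.6871) = (36.02, 0.8770). Then |BF| = |F − B| = 36.03.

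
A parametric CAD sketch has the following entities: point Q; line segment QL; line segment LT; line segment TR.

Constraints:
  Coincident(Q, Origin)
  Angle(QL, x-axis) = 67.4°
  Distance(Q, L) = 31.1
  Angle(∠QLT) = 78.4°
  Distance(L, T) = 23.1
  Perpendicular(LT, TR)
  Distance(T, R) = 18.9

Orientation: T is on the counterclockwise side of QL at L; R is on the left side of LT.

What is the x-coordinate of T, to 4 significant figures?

-10.72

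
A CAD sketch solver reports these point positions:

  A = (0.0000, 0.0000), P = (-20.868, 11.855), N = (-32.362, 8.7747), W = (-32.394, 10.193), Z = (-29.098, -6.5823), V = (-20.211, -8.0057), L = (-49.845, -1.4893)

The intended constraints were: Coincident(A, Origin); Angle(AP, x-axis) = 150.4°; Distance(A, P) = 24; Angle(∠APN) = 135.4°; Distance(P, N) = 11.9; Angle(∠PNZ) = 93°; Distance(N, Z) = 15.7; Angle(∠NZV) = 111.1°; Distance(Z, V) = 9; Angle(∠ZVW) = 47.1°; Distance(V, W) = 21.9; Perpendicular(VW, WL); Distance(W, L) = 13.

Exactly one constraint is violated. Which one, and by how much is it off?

Distance(W, L) = 13 — off by 8.00.

A = (0.00, 0.00) ✓; AP at 150.4° ✓; |AP| = 24.00 ✓; ∠APN = 135.4° ✓; |PN| = 11.90 ✓; ∠PNZ = 93.00° ✓; |NZ| = 15.70 ✓; ∠NZV = 111.1° ✓; |ZV| = 9.000 ✓; ∠ZVW = 47.10° ✓; |VW| = 21.90 ✓; ∠(VW, WL) = 90.00° ✓; |WL| = 21.00 ✗.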